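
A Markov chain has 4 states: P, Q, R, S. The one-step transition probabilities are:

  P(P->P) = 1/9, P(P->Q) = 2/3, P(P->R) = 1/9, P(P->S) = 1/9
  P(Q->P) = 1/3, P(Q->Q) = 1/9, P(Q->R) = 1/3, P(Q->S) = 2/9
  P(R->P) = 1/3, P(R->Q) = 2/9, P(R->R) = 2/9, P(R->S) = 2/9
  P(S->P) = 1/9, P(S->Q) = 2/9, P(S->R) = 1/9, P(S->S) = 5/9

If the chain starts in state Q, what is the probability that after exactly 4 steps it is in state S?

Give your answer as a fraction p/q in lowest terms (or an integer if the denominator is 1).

Answer: 1915/6561

Derivation:
Computing P^4 by repeated multiplication:
P^1 =
  P: [1/9, 2/3, 1/9, 1/9]
  Q: [1/3, 1/9, 1/3, 2/9]
  R: [1/3, 2/9, 2/9, 2/9]
  S: [1/9, 2/9, 1/9, 5/9]
P^2 =
  P: [23/81, 16/81, 22/81, 20/81]
  Q: [17/81, 29/81, 14/81, 7/27]
  R: [17/81, 28/81, 5/27, 7/27]
  S: [5/27, 20/81, 14/81, 32/81]
P^3 =
  P: [157/729, 238/729, 5/27, 199/729]
  Q: [167/729, 67/243, 17/81, 208/729]
  R: [167/729, 202/729, 152/729, 208/729]
  S: [149/729, 202/729, 5/27, 1/3]
P^4 =
  P: [1475/6561, 616/2187, 1340/6561, 1898/6561]
  Q: [479/2187, 1925/6561, 428/2187, 1915/6561]
  R: [479/2187, 1924/6561, 1285/6561, 1915/6561]
  S: [1403/6561, 1852/6561, 1268/6561, 2038/6561]

(P^4)[Q -> S] = 1915/6561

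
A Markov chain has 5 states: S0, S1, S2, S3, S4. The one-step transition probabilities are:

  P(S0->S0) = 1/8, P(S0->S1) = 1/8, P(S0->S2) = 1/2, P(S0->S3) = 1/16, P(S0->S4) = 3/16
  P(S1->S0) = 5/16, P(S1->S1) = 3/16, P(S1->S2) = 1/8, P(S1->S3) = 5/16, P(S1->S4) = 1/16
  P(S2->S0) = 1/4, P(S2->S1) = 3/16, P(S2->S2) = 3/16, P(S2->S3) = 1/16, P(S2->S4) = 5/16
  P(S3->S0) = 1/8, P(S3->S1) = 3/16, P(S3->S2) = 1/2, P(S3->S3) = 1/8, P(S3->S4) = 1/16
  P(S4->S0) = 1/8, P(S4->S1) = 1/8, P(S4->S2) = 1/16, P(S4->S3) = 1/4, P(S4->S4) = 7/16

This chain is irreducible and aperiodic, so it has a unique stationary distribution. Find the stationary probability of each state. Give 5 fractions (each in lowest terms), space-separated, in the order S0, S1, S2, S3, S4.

Answer: 1049/5608 451/2804 1431/5608 883/5608 1343/5608

Derivation:
The stationary distribution satisfies pi = pi * P, i.e.:
  pi_S0 = 1/8*pi_S0 + 5/16*pi_S1 + 1/4*pi_S2 + 1/8*pi_S3 + 1/8*pi_S4
  pi_S1 = 1/8*pi_S0 + 3/16*pi_S1 + 3/16*pi_S2 + 3/16*pi_S3 + 1/8*pi_S4
  pi_S2 = 1/2*pi_S0 + 1/8*pi_S1 + 3/16*pi_S2 + 1/2*pi_S3 + 1/16*pi_S4
  pi_S3 = 1/16*pi_S0 + 5/16*pi_S1 + 1/16*pi_S2 + 1/8*pi_S3 + 1/4*pi_S4
  pi_S4 = 3/16*pi_S0 + 1/16*pi_S1 + 5/16*pi_S2 + 1/16*pi_S3 + 7/16*pi_S4
with normalization: pi_S0 + pi_S1 + pi_S2 + pi_S3 + pi_S4 = 1.

Using the first 4 balance equations plus normalization, the linear system A*pi = b is:
  [-7/8, 5/16, 1/4, 1/8, 1/8] . pi = 0
  [1/8, -13/16, 3/16, 3/16, 1/8] . pi = 0
  [1/2, 1/8, -13/16, 1/2, 1/16] . pi = 0
  [1/16, 5/16, 1/16, -7/8, 1/4] . pi = 0
  [1, 1, 1, 1, 1] . pi = 1

Solving yields:
  pi_S0 = 1049/5608
  pi_S1 = 451/2804
  pi_S2 = 1431/5608
  pi_S3 = 883/5608
  pi_S4 = 1343/5608

Verification (pi * P):
  1049/5608*1/8 + 451/2804*5/16 + 1431/5608*1/4 + 883/5608*1/8 + 1343/5608*1/8 = 1049/5608 = pi_S0  (ok)
  1049/5608*1/8 + 451/2804*3/16 + 1431/5608*3/16 + 883/5608*3/16 + 1343/5608*1/8 = 451/2804 = pi_S1  (ok)
  1049/5608*1/2 + 451/2804*1/8 + 1431/5608*3/16 + 883/5608*1/2 + 1343/5608*1/16 = 1431/5608 = pi_S2  (ok)
  1049/5608*1/16 + 451/2804*5/16 + 1431/5608*1/16 + 883/5608*1/8 + 1343/5608*1/4 = 883/5608 = pi_S3  (ok)
  1049/5608*3/16 + 451/2804*1/16 + 1431/5608*5/16 + 883/5608*1/16 + 1343/5608*7/16 = 1343/5608 = pi_S4  (ok)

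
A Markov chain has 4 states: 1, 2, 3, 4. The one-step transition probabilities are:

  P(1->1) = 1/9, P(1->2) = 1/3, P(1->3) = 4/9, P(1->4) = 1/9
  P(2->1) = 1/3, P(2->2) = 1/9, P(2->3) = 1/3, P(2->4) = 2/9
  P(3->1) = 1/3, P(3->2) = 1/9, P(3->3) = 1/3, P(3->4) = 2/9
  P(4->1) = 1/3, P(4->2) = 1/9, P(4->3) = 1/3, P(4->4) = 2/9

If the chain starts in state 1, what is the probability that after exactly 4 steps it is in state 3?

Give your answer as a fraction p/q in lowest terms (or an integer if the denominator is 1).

Answer: 2380/6561

Derivation:
Computing P^4 by repeated multiplication:
P^1 =
  1: [1/9, 1/3, 4/9, 1/9]
  2: [1/3, 1/9, 1/3, 2/9]
  3: [1/3, 1/9, 1/3, 2/9]
  4: [1/3, 1/9, 1/3, 2/9]
P^2 =
  1: [25/81, 11/81, 28/81, 17/81]
  2: [7/27, 5/27, 10/27, 5/27]
  3: [7/27, 5/27, 10/27, 5/27]
  4: [7/27, 5/27, 10/27, 5/27]
P^3 =
  1: [193/729, 131/729, 268/729, 137/729]
  2: [67/243, 41/243, 88/243, 47/243]
  3: [67/243, 41/243, 88/243, 47/243]
  4: [67/243, 41/243, 88/243, 47/243]
P^4 =
  1: [1801/6561, 1115/6561, 2380/6561, 1265/6561]
  2: [595/2187, 377/2187, 796/2187, 419/2187]
  3: [595/2187, 377/2187, 796/2187, 419/2187]
  4: [595/2187, 377/2187, 796/2187, 419/2187]

(P^4)[1 -> 3] = 2380/6561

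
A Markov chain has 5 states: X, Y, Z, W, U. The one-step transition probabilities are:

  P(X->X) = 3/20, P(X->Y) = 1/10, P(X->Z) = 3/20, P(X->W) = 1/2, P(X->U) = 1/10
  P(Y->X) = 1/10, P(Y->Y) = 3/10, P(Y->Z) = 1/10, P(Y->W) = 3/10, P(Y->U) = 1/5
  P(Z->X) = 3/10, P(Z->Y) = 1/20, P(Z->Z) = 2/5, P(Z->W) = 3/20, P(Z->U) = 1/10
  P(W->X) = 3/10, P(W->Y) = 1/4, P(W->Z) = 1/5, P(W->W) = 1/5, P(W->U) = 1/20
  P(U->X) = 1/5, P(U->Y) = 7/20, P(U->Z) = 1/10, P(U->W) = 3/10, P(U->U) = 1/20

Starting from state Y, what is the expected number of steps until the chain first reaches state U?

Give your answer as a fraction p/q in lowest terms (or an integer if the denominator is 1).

Let h_i = expected steps to first reach U from state i.
Boundary: h_U = 0.
First-step equations for the other states:
  h_X = 1 + 3/20*h_X + 1/10*h_Y + 3/20*h_Z + 1/2*h_W + 1/10*h_U
  h_Y = 1 + 1/10*h_X + 3/10*h_Y + 1/10*h_Z + 3/10*h_W + 1/5*h_U
  h_Z = 1 + 3/10*h_X + 1/20*h_Y + 2/5*h_Z + 3/20*h_W + 1/10*h_U
  h_W = 1 + 3/10*h_X + 1/4*h_Y + 1/5*h_Z + 1/5*h_W + 1/20*h_U

Substituting h_U = 0 and rearranging gives the linear system (I - Q) h = 1:
  [17/20, -1/10, -3/20, -1/2] . (h_X, h_Y, h_Z, h_W) = 1
  [-1/10, 7/10, -1/10, -3/10] . (h_X, h_Y, h_Z, h_W) = 1
  [-3/10, -1/20, 3/5, -3/20] . (h_X, h_Y, h_Z, h_W) = 1
  [-3/10, -1/4, -1/5, 4/5] . (h_X, h_Y, h_Z, h_W) = 1

Solving yields:
  h_X = 32405/3297
  h_Y = 9390/1099
  h_Z = 32335/3297
  h_W = 33160/3297

Starting state is Y, so the expected hitting time is h_Y = 9390/1099.

Answer: 9390/1099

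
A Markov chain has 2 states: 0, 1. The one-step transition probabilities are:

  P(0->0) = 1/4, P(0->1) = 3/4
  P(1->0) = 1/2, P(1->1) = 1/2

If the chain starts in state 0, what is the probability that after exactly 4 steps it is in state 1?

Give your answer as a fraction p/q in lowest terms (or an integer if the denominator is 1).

Answer: 153/256

Derivation:
Computing P^4 by repeated multiplication:
P^1 =
  0: [1/4, 3/4]
  1: [1/2, 1/2]
P^2 =
  0: [7/16, 9/16]
  1: [3/8, 5/8]
P^3 =
  0: [25/64, 39/64]
  1: [13/32, 19/32]
P^4 =
  0: [103/256, 153/256]
  1: [51/128, 77/128]

(P^4)[0 -> 1] = 153/256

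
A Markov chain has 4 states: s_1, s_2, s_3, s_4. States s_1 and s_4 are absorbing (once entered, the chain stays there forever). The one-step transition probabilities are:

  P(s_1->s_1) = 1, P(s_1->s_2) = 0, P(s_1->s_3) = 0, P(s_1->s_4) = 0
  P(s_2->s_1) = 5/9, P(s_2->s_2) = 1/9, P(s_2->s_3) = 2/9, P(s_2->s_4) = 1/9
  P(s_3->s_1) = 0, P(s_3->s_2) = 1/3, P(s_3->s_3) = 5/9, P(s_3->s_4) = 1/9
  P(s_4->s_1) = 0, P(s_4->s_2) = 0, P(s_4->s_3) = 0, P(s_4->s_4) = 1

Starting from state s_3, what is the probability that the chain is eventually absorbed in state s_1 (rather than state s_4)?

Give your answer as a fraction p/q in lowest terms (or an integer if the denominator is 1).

Let a_i = P(absorbed in s_1 | start in state i).
Boundary conditions: a_s_1 = 1, a_s_4 = 0.
For each transient state i, a_i = sum_j P(i->j) * a_j:
  a_s_2 = 5/9*a_s_1 + 1/9*a_s_2 + 2/9*a_s_3 + 1/9*a_s_4
  a_s_3 = 0*a_s_1 + 1/3*a_s_2 + 5/9*a_s_3 + 1/9*a_s_4

Substituting a_s_1 = 1 and a_s_4 = 0, rearrange to (I - Q) a = r where r[i] = P(i -> s_1):
  [8/9, -2/9] . (a_s_2, a_s_3) = 5/9
  [-1/3, 4/9] . (a_s_2, a_s_3) = 0

Solving yields:
  a_s_2 = 10/13
  a_s_3 = 15/26

Starting state is s_3, so the absorption probability is a_s_3 = 15/26.

Answer: 15/26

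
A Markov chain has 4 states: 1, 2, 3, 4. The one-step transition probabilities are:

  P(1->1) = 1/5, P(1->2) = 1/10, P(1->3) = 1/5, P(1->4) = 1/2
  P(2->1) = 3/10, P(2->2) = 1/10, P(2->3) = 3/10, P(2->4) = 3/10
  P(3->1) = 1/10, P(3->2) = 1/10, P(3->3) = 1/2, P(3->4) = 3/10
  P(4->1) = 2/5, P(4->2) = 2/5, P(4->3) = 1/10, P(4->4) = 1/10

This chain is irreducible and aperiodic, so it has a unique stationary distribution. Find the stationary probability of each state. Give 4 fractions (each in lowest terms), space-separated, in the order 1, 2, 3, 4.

The stationary distribution satisfies pi = pi * P, i.e.:
  pi_1 = 1/5*pi_1 + 3/10*pi_2 + 1/10*pi_3 + 2/5*pi_4
  pi_2 = 1/10*pi_1 + 1/10*pi_2 + 1/10*pi_3 + 2/5*pi_4
  pi_3 = 1/5*pi_1 + 3/10*pi_2 + 1/2*pi_3 + 1/10*pi_4
  pi_4 = 1/2*pi_1 + 3/10*pi_2 + 3/10*pi_3 + 1/10*pi_4
with normalization: pi_1 + pi_2 + pi_3 + pi_4 = 1.

Using the first 3 balance equations plus normalization, the linear system A*pi = b is:
  [-4/5, 3/10, 1/10, 2/5] . pi = 0
  [1/10, -9/10, 1/10, 2/5] . pi = 0
  [1/5, 3/10, -1/2, 1/10] . pi = 0
  [1, 1, 1, 1] . pi = 1

Solving yields:
  pi_1 = 1/4
  pi_2 = 3/16
  pi_3 = 13/48
  pi_4 = 7/24

Verification (pi * P):
  1/4*1/5 + 3/16*3/10 + 13/48*1/10 + 7/24*2/5 = 1/4 = pi_1  (ok)
  1/4*1/10 + 3/16*1/10 + 13/48*1/10 + 7/24*2/5 = 3/16 = pi_2  (ok)
  1/4*1/5 + 3/16*3/10 + 13/48*1/2 + 7/24*1/10 = 13/48 = pi_3  (ok)
  1/4*1/2 + 3/16*3/10 + 13/48*3/10 + 7/24*1/10 = 7/24 = pi_4  (ok)

Answer: 1/4 3/16 13/48 7/24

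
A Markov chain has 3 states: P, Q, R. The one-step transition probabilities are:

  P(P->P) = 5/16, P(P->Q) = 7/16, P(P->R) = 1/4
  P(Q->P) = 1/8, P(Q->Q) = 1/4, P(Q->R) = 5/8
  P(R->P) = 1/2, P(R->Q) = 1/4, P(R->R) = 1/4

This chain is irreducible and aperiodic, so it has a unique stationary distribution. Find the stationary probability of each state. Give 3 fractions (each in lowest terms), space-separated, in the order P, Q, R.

The stationary distribution satisfies pi = pi * P, i.e.:
  pi_P = 5/16*pi_P + 1/8*pi_Q + 1/2*pi_R
  pi_Q = 7/16*pi_P + 1/4*pi_Q + 1/4*pi_R
  pi_R = 1/4*pi_P + 5/8*pi_Q + 1/4*pi_R
with normalization: pi_P + pi_Q + pi_R = 1.

Using the first 2 balance equations plus normalization, the linear system A*pi = b is:
  [-11/16, 1/8, 1/2] . pi = 0
  [7/16, -3/4, 1/4] . pi = 0
  [1, 1, 1] . pi = 1

Solving yields:
  pi_P = 52/161
  pi_Q = 50/161
  pi_R = 59/161

Verification (pi * P):
  52/161*5/16 + 50/161*1/8 + 59/161*1/2 = 52/161 = pi_P  (ok)
  52/161*7/16 + 50/161*1/4 + 59/161*1/4 = 50/161 = pi_Q  (ok)
  52/161*1/4 + 50/161*5/8 + 59/161*1/4 = 59/161 = pi_R  (ok)

Answer: 52/161 50/161 59/161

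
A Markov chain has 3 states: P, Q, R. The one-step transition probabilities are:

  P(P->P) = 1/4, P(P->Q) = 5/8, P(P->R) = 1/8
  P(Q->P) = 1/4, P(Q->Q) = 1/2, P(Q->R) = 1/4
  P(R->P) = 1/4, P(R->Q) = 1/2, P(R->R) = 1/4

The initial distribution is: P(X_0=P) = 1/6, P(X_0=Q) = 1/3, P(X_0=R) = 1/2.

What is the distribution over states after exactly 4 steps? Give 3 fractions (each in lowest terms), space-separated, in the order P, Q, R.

Propagating the distribution step by step (d_{t+1} = d_t * P):
d_0 = (P=1/6, Q=1/3, R=1/2)
  d_1[P] = 1/6*1/4 + 1/3*1/4 + 1/2*1/4 = 1/4
  d_1[Q] = 1/6*5/8 + 1/3*1/2 + 1/2*1/2 = 25/48
  d_1[R] = 1/6*1/8 + 1/3*1/4 + 1/2*1/4 = 11/48
d_1 = (P=1/4, Q=25/48, R=11/48)
  d_2[P] = 1/4*1/4 + 25/48*1/4 + 11/48*1/4 = 1/4
  d_2[Q] = 1/4*5/8 + 25/48*1/2 + 11/48*1/2 = 17/32
  d_2[R] = 1/4*1/8 + 25/48*1/4 + 11/48*1/4 = 7/32
d_2 = (P=1/4, Q=17/32, R=7/32)
  d_3[P] = 1/4*1/4 + 17/32*1/4 + 7/32*1/4 = 1/4
  d_3[Q] = 1/4*5/8 + 17/32*1/2 + 7/32*1/2 = 17/32
  d_3[R] = 1/4*1/8 + 17/32*1/4 + 7/32*1/4 = 7/32
d_3 = (P=1/4, Q=17/32, R=7/32)
  d_4[P] = 1/4*1/4 + 17/32*1/4 + 7/32*1/4 = 1/4
  d_4[Q] = 1/4*5/8 + 17/32*1/2 + 7/32*1/2 = 17/32
  d_4[R] = 1/4*1/8 + 17/32*1/4 + 7/32*1/4 = 7/32
d_4 = (P=1/4, Q=17/32, R=7/32)

Answer: 1/4 17/32 7/32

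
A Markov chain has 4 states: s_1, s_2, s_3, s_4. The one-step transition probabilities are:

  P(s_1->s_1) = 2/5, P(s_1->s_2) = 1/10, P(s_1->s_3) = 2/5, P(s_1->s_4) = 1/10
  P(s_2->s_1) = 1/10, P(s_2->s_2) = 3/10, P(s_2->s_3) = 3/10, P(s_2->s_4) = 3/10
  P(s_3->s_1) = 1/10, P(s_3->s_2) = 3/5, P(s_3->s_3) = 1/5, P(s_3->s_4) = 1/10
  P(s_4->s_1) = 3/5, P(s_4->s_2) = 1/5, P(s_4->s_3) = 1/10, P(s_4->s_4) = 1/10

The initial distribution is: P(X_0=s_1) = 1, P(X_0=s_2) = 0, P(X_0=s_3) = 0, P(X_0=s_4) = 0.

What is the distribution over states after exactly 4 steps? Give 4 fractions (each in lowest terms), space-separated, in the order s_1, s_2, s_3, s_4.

Answer: 2553/10000 3177/10000 1317/5000 409/2500

Derivation:
Propagating the distribution step by step (d_{t+1} = d_t * P):
d_0 = (s_1=1, s_2=0, s_3=0, s_4=0)
  d_1[s_1] = 1*2/5 + 0*1/10 + 0*1/10 + 0*3/5 = 2/5
  d_1[s_2] = 1*1/10 + 0*3/10 + 0*3/5 + 0*1/5 = 1/10
  d_1[s_3] = 1*2/5 + 0*3/10 + 0*1/5 + 0*1/10 = 2/5
  d_1[s_4] = 1*1/10 + 0*3/10 + 0*1/10 + 0*1/10 = 1/10
d_1 = (s_1=2/5, s_2=1/10, s_3=2/5, s_4=1/10)
  d_2[s_1] = 2/5*2/5 + 1/10*1/10 + 2/5*1/10 + 1/10*3/5 = 27/100
  d_2[s_2] = 2/5*1/10 + 1/10*3/10 + 2/5*3/5 + 1/10*1/5 = 33/100
  d_2[s_3] = 2/5*2/5 + 1/10*3/10 + 2/5*1/5 + 1/10*1/10 = 7/25
  d_2[s_4] = 2/5*1/10 + 1/10*3/10 + 2/5*1/10 + 1/10*1/10 = 3/25
d_2 = (s_1=27/100, s_2=33/100, s_3=7/25, s_4=3/25)
  d_3[s_1] = 27/100*2/5 + 33/100*1/10 + 7/25*1/10 + 3/25*3/5 = 241/1000
  d_3[s_2] = 27/100*1/10 + 33/100*3/10 + 7/25*3/5 + 3/25*1/5 = 159/500
  d_3[s_3] = 27/100*2/5 + 33/100*3/10 + 7/25*1/5 + 3/25*1/10 = 11/40
  d_3[s_4] = 27/100*1/10 + 33/100*3/10 + 7/25*1/10 + 3/25*1/10 = 83/500
d_3 = (s_1=241/1000, s_2=159/500, s_3=11/40, s_4=83/500)
  d_4[s_1] = 241/1000*2/5 + 159/500*1/10 + 11/40*1/10 + 83/500*3/5 = 2553/10000
  d_4[s_2] = 241/1000*1/10 + 159/500*3/10 + 11/40*3/5 + 83/500*1/5 = 3177/10000
  d_4[s_3] = 241/1000*2/5 + 159/500*3/10 + 11/40*1/5 + 83/500*1/10 = 1317/5000
  d_4[s_4] = 241/1000*1/10 + 159/500*3/10 + 11/40*1/10 + 83/500*1/10 = 409/2500
d_4 = (s_1=2553/10000, s_2=3177/10000, s_3=1317/5000, s_4=409/2500)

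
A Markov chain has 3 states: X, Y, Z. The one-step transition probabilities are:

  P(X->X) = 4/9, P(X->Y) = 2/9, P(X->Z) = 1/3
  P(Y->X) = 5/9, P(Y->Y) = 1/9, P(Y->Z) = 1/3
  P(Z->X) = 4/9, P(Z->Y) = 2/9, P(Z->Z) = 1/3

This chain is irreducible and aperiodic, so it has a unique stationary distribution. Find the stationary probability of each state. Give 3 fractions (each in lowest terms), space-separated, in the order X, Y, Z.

Answer: 7/15 1/5 1/3

Derivation:
The stationary distribution satisfies pi = pi * P, i.e.:
  pi_X = 4/9*pi_X + 5/9*pi_Y + 4/9*pi_Z
  pi_Y = 2/9*pi_X + 1/9*pi_Y + 2/9*pi_Z
  pi_Z = 1/3*pi_X + 1/3*pi_Y + 1/3*pi_Z
with normalization: pi_X + pi_Y + pi_Z = 1.

Using the first 2 balance equations plus normalization, the linear system A*pi = b is:
  [-5/9, 5/9, 4/9] . pi = 0
  [2/9, -8/9, 2/9] . pi = 0
  [1, 1, 1] . pi = 1

Solving yields:
  pi_X = 7/15
  pi_Y = 1/5
  pi_Z = 1/3

Verification (pi * P):
  7/15*4/9 + 1/5*5/9 + 1/3*4/9 = 7/15 = pi_X  (ok)
  7/15*2/9 + 1/5*1/9 + 1/3*2/9 = 1/5 = pi_Y  (ok)
  7/15*1/3 + 1/5*1/3 + 1/3*1/3 = 1/3 = pi_Z  (ok)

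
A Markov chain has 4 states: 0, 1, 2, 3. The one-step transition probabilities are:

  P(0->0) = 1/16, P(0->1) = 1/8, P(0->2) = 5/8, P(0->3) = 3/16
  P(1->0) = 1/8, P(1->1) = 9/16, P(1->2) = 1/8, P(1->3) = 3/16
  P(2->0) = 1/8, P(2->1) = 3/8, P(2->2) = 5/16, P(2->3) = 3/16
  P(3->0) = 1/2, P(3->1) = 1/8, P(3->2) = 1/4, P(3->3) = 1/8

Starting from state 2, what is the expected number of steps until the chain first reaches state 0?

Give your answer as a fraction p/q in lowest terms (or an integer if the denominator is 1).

Answer: 68/13

Derivation:
Let h_i = expected steps to first reach 0 from state i.
Boundary: h_0 = 0.
First-step equations for the other states:
  h_1 = 1 + 1/8*h_0 + 9/16*h_1 + 1/8*h_2 + 3/16*h_3
  h_2 = 1 + 1/8*h_0 + 3/8*h_1 + 5/16*h_2 + 3/16*h_3
  h_3 = 1 + 1/2*h_0 + 1/8*h_1 + 1/4*h_2 + 1/8*h_3

Substituting h_0 = 0 and rearranging gives the linear system (I - Q) h = 1:
  [7/16, -1/8, -3/16] . (h_1, h_2, h_3) = 1
  [-3/8, 11/16, -3/16] . (h_1, h_2, h_3) = 1
  [-1/8, -1/4, 7/8] . (h_1, h_2, h_3) = 1

Solving yields:
  h_1 = 68/13
  h_2 = 68/13
  h_3 = 44/13

Starting state is 2, so the expected hitting time is h_2 = 68/13.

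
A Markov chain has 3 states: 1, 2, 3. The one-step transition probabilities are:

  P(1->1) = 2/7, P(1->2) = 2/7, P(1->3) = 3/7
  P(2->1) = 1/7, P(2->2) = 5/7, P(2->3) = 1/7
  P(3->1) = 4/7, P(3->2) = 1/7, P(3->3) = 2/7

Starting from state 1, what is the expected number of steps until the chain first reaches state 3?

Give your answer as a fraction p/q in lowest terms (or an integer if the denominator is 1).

Let h_i = expected steps to first reach 3 from state i.
Boundary: h_3 = 0.
First-step equations for the other states:
  h_1 = 1 + 2/7*h_1 + 2/7*h_2 + 3/7*h_3
  h_2 = 1 + 1/7*h_1 + 5/7*h_2 + 1/7*h_3

Substituting h_3 = 0 and rearranging gives the linear system (I - Q) h = 1:
  [5/7, -2/7] . (h_1, h_2) = 1
  [-1/7, 2/7] . (h_1, h_2) = 1

Solving yields:
  h_1 = 7/2
  h_2 = 21/4

Starting state is 1, so the expected hitting time is h_1 = 7/2.

Answer: 7/2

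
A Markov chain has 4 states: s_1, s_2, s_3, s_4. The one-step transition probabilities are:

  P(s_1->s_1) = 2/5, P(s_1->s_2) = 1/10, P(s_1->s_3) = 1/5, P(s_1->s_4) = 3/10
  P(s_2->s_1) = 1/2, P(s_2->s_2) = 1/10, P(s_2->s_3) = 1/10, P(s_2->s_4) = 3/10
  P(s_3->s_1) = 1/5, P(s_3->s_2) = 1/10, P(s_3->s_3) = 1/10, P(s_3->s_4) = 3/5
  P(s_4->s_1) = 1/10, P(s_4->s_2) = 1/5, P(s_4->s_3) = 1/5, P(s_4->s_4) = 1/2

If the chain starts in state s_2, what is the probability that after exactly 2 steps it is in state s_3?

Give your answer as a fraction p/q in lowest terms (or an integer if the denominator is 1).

Computing P^2 by repeated multiplication:
P^1 =
  s_1: [2/5, 1/10, 1/5, 3/10]
  s_2: [1/2, 1/10, 1/10, 3/10]
  s_3: [1/5, 1/10, 1/10, 3/5]
  s_4: [1/10, 1/5, 1/5, 1/2]
P^2 =
  s_1: [7/25, 13/100, 17/100, 21/50]
  s_2: [3/10, 13/100, 9/50, 39/100]
  s_3: [21/100, 4/25, 9/50, 9/20]
  s_4: [23/100, 3/20, 4/25, 23/50]

(P^2)[s_2 -> s_3] = 9/50

Answer: 9/50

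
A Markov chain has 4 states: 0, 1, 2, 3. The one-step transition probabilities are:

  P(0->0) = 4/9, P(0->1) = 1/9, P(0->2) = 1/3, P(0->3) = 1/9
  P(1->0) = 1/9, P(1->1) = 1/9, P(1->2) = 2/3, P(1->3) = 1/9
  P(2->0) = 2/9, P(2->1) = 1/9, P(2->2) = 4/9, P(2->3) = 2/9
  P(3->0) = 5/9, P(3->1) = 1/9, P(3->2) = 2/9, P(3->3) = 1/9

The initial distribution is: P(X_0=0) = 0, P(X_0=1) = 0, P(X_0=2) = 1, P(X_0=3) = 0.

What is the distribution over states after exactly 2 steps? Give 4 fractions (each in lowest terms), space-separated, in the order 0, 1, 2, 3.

Answer: 1/3 1/9 32/81 13/81

Derivation:
Propagating the distribution step by step (d_{t+1} = d_t * P):
d_0 = (0=0, 1=0, 2=1, 3=0)
  d_1[0] = 0*4/9 + 0*1/9 + 1*2/9 + 0*5/9 = 2/9
  d_1[1] = 0*1/9 + 0*1/9 + 1*1/9 + 0*1/9 = 1/9
  d_1[2] = 0*1/3 + 0*2/3 + 1*4/9 + 0*2/9 = 4/9
  d_1[3] = 0*1/9 + 0*1/9 + 1*2/9 + 0*1/9 = 2/9
d_1 = (0=2/9, 1=1/9, 2=4/9, 3=2/9)
  d_2[0] = 2/9*4/9 + 1/9*1/9 + 4/9*2/9 + 2/9*5/9 = 1/3
  d_2[1] = 2/9*1/9 + 1/9*1/9 + 4/9*1/9 + 2/9*1/9 = 1/9
  d_2[2] = 2/9*1/3 + 1/9*2/3 + 4/9*4/9 + 2/9*2/9 = 32/81
  d_2[3] = 2/9*1/9 + 1/9*1/9 + 4/9*2/9 + 2/9*1/9 = 13/81
d_2 = (0=1/3, 1=1/9, 2=32/81, 3=13/81)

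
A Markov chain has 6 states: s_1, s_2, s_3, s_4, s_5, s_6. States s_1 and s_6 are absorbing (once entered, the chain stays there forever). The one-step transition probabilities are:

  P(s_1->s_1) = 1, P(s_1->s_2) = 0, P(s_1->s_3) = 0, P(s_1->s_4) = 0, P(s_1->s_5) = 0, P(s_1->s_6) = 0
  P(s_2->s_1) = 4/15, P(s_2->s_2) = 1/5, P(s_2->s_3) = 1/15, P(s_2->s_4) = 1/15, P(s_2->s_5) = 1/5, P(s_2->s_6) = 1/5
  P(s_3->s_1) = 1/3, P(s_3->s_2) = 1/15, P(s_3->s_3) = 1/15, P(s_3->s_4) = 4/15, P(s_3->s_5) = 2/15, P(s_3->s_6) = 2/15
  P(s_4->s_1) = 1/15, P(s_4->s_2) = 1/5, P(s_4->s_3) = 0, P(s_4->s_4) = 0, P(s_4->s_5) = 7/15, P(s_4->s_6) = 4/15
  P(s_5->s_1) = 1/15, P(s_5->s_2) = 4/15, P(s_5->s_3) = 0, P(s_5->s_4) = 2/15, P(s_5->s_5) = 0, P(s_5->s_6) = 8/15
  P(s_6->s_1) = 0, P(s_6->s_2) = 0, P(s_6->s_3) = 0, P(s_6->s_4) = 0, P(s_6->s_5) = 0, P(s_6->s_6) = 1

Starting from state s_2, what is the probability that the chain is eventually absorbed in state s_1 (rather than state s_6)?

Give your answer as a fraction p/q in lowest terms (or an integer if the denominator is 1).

Let a_i = P(absorbed in s_1 | start in state i).
Boundary conditions: a_s_1 = 1, a_s_6 = 0.
For each transient state i, a_i = sum_j P(i->j) * a_j:
  a_s_2 = 4/15*a_s_1 + 1/5*a_s_2 + 1/15*a_s_3 + 1/15*a_s_4 + 1/5*a_s_5 + 1/5*a_s_6
  a_s_3 = 1/3*a_s_1 + 1/15*a_s_2 + 1/15*a_s_3 + 4/15*a_s_4 + 2/15*a_s_5 + 2/15*a_s_6
  a_s_4 = 1/15*a_s_1 + 1/5*a_s_2 + 0*a_s_3 + 0*a_s_4 + 7/15*a_s_5 + 4/15*a_s_6
  a_s_5 = 1/15*a_s_1 + 4/15*a_s_2 + 0*a_s_3 + 2/15*a_s_4 + 0*a_s_5 + 8/15*a_s_6

Substituting a_s_1 = 1 and a_s_6 = 0, rearrange to (I - Q) a = r where r[i] = P(i -> s_1):
  [4/5, -1/15, -1/15, -1/5] . (a_s_2, a_s_3, a_s_4, a_s_5) = 4/15
  [-1/15, 14/15, -4/15, -2/15] . (a_s_2, a_s_3, a_s_4, a_s_5) = 1/3
  [-1/5, 0, 1, -7/15] . (a_s_2, a_s_3, a_s_4, a_s_5) = 1/15
  [-4/15, 0, -2/15, 1] . (a_s_2, a_s_3, a_s_4, a_s_5) = 1/15

Solving yields:
  a_s_2 = 14015/31019
  a_s_3 = 15372/31019
  a_s_4 = 8083/31019
  a_s_5 = 6883/31019

Starting state is s_2, so the absorption probability is a_s_2 = 14015/31019.

Answer: 14015/31019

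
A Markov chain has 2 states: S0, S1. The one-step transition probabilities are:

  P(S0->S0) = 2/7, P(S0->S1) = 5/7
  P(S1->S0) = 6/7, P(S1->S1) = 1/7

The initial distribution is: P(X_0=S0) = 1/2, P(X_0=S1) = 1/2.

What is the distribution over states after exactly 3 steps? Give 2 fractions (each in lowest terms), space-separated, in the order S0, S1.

Propagating the distribution step by step (d_{t+1} = d_t * P):
d_0 = (S0=1/2, S1=1/2)
  d_1[S0] = 1/2*2/7 + 1/2*6/7 = 4/7
  d_1[S1] = 1/2*5/7 + 1/2*1/7 = 3/7
d_1 = (S0=4/7, S1=3/7)
  d_2[S0] = 4/7*2/7 + 3/7*6/7 = 26/49
  d_2[S1] = 4/7*5/7 + 3/7*1/7 = 23/49
d_2 = (S0=26/49, S1=23/49)
  d_3[S0] = 26/49*2/7 + 23/49*6/7 = 190/343
  d_3[S1] = 26/49*5/7 + 23/49*1/7 = 153/343
d_3 = (S0=190/343, S1=153/343)

Answer: 190/343 153/343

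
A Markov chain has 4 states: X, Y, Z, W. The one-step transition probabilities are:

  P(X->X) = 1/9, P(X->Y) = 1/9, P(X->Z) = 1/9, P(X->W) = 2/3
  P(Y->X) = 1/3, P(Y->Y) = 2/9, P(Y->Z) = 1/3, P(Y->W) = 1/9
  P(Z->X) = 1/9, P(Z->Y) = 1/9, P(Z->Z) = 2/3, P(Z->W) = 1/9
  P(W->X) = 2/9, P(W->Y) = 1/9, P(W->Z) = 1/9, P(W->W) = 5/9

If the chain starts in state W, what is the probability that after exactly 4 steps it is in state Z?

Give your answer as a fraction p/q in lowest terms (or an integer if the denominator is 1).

Computing P^4 by repeated multiplication:
P^1 =
  X: [1/9, 1/9, 1/9, 2/3]
  Y: [1/3, 2/9, 1/3, 1/9]
  Z: [1/9, 1/9, 2/3, 1/9]
  W: [2/9, 1/9, 1/9, 5/9]
P^2 =
  X: [17/81, 10/81, 16/81, 38/81]
  Y: [14/81, 11/81, 28/81, 28/81]
  Z: [4/27, 10/81, 41/81, 2/9]
  W: [16/81, 10/81, 16/81, 13/27]
P^3 =
  X: [139/729, 91/729, 181/729, 106/243]
  Y: [131/729, 92/729, 1/3, 263/729]
  Z: [119/729, 91/729, 34/81, 71/243]
  W: [140/729, 91/729, 181/729, 317/729]
P^4 =
  X: [1229/6561, 820/6561, 1816/6561, 2696/6561]
  Y: [392/2187, 821/6561, 2128/6561, 812/2187]
  Z: [1124/6561, 820/6561, 2441/6561, 2176/6561]
  W: [1228/6561, 820/6561, 1816/6561, 899/2187]

(P^4)[W -> Z] = 1816/6561

Answer: 1816/6561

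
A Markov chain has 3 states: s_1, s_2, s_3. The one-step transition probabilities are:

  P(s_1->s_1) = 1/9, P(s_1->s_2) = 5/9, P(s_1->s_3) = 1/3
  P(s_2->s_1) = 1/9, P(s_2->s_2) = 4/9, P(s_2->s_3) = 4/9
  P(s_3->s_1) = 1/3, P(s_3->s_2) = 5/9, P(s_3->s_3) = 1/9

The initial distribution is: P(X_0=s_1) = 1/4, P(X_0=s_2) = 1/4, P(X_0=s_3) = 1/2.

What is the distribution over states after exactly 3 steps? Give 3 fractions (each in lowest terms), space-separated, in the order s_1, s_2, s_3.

Answer: 271/1458 1459/2916 305/972

Derivation:
Propagating the distribution step by step (d_{t+1} = d_t * P):
d_0 = (s_1=1/4, s_2=1/4, s_3=1/2)
  d_1[s_1] = 1/4*1/9 + 1/4*1/9 + 1/2*1/3 = 2/9
  d_1[s_2] = 1/4*5/9 + 1/4*4/9 + 1/2*5/9 = 19/36
  d_1[s_3] = 1/4*1/3 + 1/4*4/9 + 1/2*1/9 = 1/4
d_1 = (s_1=2/9, s_2=19/36, s_3=1/4)
  d_2[s_1] = 2/9*1/9 + 19/36*1/9 + 1/4*1/3 = 1/6
  d_2[s_2] = 2/9*5/9 + 19/36*4/9 + 1/4*5/9 = 161/324
  d_2[s_3] = 2/9*1/3 + 19/36*4/9 + 1/4*1/9 = 109/324
d_2 = (s_1=1/6, s_2=161/324, s_3=109/324)
  d_3[s_1] = 1/6*1/9 + 161/324*1/9 + 109/324*1/3 = 271/1458
  d_3[s_2] = 1/6*5/9 + 161/324*4/9 + 109/324*5/9 = 1459/2916
  d_3[s_3] = 1/6*1/3 + 161/324*4/9 + 109/324*1/9 = 305/972
d_3 = (s_1=271/1458, s_2=1459/2916, s_3=305/972)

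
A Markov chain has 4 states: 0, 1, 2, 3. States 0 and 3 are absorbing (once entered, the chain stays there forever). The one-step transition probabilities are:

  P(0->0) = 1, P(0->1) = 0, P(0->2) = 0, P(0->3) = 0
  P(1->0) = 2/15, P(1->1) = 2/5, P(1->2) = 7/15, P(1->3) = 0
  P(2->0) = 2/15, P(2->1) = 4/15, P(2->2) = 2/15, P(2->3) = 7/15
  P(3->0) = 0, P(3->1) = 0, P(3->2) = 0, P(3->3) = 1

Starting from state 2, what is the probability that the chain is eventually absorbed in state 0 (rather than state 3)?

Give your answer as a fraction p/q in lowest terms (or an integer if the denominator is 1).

Let a_i = P(absorbed in 0 | start in state i).
Boundary conditions: a_0 = 1, a_3 = 0.
For each transient state i, a_i = sum_j P(i->j) * a_j:
  a_1 = 2/15*a_0 + 2/5*a_1 + 7/15*a_2 + 0*a_3
  a_2 = 2/15*a_0 + 4/15*a_1 + 2/15*a_2 + 7/15*a_3

Substituting a_0 = 1 and a_3 = 0, rearrange to (I - Q) a = r where r[i] = P(i -> 0):
  [3/5, -7/15] . (a_1, a_2) = 2/15
  [-4/15, 13/15] . (a_1, a_2) = 2/15

Solving yields:
  a_1 = 40/89
  a_2 = 26/89

Starting state is 2, so the absorption probability is a_2 = 26/89.

Answer: 26/89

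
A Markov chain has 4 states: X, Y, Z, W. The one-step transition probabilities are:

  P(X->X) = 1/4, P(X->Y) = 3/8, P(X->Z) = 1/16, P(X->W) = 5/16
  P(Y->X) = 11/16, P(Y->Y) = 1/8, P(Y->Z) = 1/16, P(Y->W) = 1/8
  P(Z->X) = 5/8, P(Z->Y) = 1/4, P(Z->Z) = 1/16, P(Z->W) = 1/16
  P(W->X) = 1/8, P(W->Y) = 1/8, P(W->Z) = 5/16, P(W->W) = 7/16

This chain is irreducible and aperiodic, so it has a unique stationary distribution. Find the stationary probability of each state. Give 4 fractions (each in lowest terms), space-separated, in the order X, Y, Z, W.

Answer: 841/2292 89/382 149/1146 619/2292

Derivation:
The stationary distribution satisfies pi = pi * P, i.e.:
  pi_X = 1/4*pi_X + 11/16*pi_Y + 5/8*pi_Z + 1/8*pi_W
  pi_Y = 3/8*pi_X + 1/8*pi_Y + 1/4*pi_Z + 1/8*pi_W
  pi_Z = 1/16*pi_X + 1/16*pi_Y + 1/16*pi_Z + 5/16*pi_W
  pi_W = 5/16*pi_X + 1/8*pi_Y + 1/16*pi_Z + 7/16*pi_W
with normalization: pi_X + pi_Y + pi_Z + pi_W = 1.

Using the first 3 balance equations plus normalization, the linear system A*pi = b is:
  [-3/4, 11/16, 5/8, 1/8] . pi = 0
  [3/8, -7/8, 1/4, 1/8] . pi = 0
  [1/16, 1/16, -15/16, 5/16] . pi = 0
  [1, 1, 1, 1] . pi = 1

Solving yields:
  pi_X = 841/2292
  pi_Y = 89/382
  pi_Z = 149/1146
  pi_W = 619/2292

Verification (pi * P):
  841/2292*1/4 + 89/382*11/16 + 149/1146*5/8 + 619/2292*1/8 = 841/2292 = pi_X  (ok)
  841/2292*3/8 + 89/382*1/8 + 149/1146*1/4 + 619/2292*1/8 = 89/382 = pi_Y  (ok)
  841/2292*1/16 + 89/382*1/16 + 149/1146*1/16 + 619/2292*5/16 = 149/1146 = pi_Z  (ok)
  841/2292*5/16 + 89/382*1/8 + 149/1146*1/16 + 619/2292*7/16 = 619/2292 = pi_W  (ok)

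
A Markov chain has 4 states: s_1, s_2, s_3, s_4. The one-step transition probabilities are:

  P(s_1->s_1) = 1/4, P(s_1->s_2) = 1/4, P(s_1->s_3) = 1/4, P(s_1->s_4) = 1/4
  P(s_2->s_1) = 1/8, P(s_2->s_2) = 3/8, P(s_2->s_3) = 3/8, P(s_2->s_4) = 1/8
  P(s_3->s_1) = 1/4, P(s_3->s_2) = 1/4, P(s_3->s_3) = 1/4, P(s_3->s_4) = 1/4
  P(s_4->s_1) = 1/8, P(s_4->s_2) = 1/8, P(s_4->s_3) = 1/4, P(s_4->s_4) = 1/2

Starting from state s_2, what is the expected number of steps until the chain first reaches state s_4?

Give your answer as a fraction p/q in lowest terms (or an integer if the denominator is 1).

Let h_i = expected steps to first reach s_4 from state i.
Boundary: h_s_4 = 0.
First-step equations for the other states:
  h_s_1 = 1 + 1/4*h_s_1 + 1/4*h_s_2 + 1/4*h_s_3 + 1/4*h_s_4
  h_s_2 = 1 + 1/8*h_s_1 + 3/8*h_s_2 + 3/8*h_s_3 + 1/8*h_s_4
  h_s_3 = 1 + 1/4*h_s_1 + 1/4*h_s_2 + 1/4*h_s_3 + 1/4*h_s_4

Substituting h_s_4 = 0 and rearranging gives the linear system (I - Q) h = 1:
  [3/4, -1/4, -1/4] . (h_s_1, h_s_2, h_s_3) = 1
  [-1/8, 5/8, -3/8] . (h_s_1, h_s_2, h_s_3) = 1
  [-1/4, -1/4, 3/4] . (h_s_1, h_s_2, h_s_3) = 1

Solving yields:
  h_s_1 = 14/3
  h_s_2 = 16/3
  h_s_3 = 14/3

Starting state is s_2, so the expected hitting time is h_s_2 = 16/3.

Answer: 16/3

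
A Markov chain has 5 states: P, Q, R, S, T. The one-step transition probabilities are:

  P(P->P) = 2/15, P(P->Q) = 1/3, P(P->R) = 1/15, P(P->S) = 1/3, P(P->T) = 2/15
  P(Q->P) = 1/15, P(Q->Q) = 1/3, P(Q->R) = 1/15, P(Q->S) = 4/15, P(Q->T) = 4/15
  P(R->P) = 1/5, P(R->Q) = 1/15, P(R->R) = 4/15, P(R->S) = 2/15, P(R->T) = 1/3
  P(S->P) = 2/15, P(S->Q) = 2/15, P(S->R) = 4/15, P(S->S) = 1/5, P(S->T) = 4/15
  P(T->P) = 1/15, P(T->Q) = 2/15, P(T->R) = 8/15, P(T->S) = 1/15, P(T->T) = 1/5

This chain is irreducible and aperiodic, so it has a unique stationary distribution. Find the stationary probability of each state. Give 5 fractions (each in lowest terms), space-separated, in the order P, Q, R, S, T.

Answer: 230/1867 326/1867 512/1867 329/1867 470/1867

Derivation:
The stationary distribution satisfies pi = pi * P, i.e.:
  pi_P = 2/15*pi_P + 1/15*pi_Q + 1/5*pi_R + 2/15*pi_S + 1/15*pi_T
  pi_Q = 1/3*pi_P + 1/3*pi_Q + 1/15*pi_R + 2/15*pi_S + 2/15*pi_T
  pi_R = 1/15*pi_P + 1/15*pi_Q + 4/15*pi_R + 4/15*pi_S + 8/15*pi_T
  pi_S = 1/3*pi_P + 4/15*pi_Q + 2/15*pi_R + 1/5*pi_S + 1/15*pi_T
  pi_T = 2/15*pi_P + 4/15*pi_Q + 1/3*pi_R + 4/15*pi_S + 1/5*pi_T
with normalization: pi_P + pi_Q + pi_R + pi_S + pi_T = 1.

Using the first 4 balance equations plus normalization, the linear system A*pi = b is:
  [-13/15, 1/15, 1/5, 2/15, 1/15] . pi = 0
  [1/3, -2/3, 1/15, 2/15, 2/15] . pi = 0
  [1/15, 1/15, -11/15, 4/15, 8/15] . pi = 0
  [1/3, 4/15, 2/15, -4/5, 1/15] . pi = 0
  [1, 1, 1, 1, 1] . pi = 1

Solving yields:
  pi_P = 230/1867
  pi_Q = 326/1867
  pi_R = 512/1867
  pi_S = 329/1867
  pi_T = 470/1867

Verification (pi * P):
  230/1867*2/15 + 326/1867*1/15 + 512/1867*1/5 + 329/1867*2/15 + 470/1867*1/15 = 230/1867 = pi_P  (ok)
  230/1867*1/3 + 326/1867*1/3 + 512/1867*1/15 + 329/1867*2/15 + 470/1867*2/15 = 326/1867 = pi_Q  (ok)
  230/1867*1/15 + 326/1867*1/15 + 512/1867*4/15 + 329/1867*4/15 + 470/1867*8/15 = 512/1867 = pi_R  (ok)
  230/1867*1/3 + 326/1867*4/15 + 512/1867*2/15 + 329/1867*1/5 + 470/1867*1/15 = 329/1867 = pi_S  (ok)
  230/1867*2/15 + 326/1867*4/15 + 512/1867*1/3 + 329/1867*4/15 + 470/1867*1/5 = 470/1867 = pi_T  (ok)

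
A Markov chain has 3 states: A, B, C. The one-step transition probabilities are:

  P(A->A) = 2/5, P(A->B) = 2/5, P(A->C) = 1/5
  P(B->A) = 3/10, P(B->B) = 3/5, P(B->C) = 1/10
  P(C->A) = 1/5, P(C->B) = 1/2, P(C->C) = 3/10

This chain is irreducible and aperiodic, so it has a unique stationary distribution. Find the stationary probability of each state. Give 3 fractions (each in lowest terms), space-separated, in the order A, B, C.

Answer: 23/73 38/73 12/73

Derivation:
The stationary distribution satisfies pi = pi * P, i.e.:
  pi_A = 2/5*pi_A + 3/10*pi_B + 1/5*pi_C
  pi_B = 2/5*pi_A + 3/5*pi_B + 1/2*pi_C
  pi_C = 1/5*pi_A + 1/10*pi_B + 3/10*pi_C
with normalization: pi_A + pi_B + pi_C = 1.

Using the first 2 balance equations plus normalization, the linear system A*pi = b is:
  [-3/5, 3/10, 1/5] . pi = 0
  [2/5, -2/5, 1/2] . pi = 0
  [1, 1, 1] . pi = 1

Solving yields:
  pi_A = 23/73
  pi_B = 38/73
  pi_C = 12/73

Verification (pi * P):
  23/73*2/5 + 38/73*3/10 + 12/73*1/5 = 23/73 = pi_A  (ok)
  23/73*2/5 + 38/73*3/5 + 12/73*1/2 = 38/73 = pi_B  (ok)
  23/73*1/5 + 38/73*1/10 + 12/73*3/10 = 12/73 = pi_C  (ok)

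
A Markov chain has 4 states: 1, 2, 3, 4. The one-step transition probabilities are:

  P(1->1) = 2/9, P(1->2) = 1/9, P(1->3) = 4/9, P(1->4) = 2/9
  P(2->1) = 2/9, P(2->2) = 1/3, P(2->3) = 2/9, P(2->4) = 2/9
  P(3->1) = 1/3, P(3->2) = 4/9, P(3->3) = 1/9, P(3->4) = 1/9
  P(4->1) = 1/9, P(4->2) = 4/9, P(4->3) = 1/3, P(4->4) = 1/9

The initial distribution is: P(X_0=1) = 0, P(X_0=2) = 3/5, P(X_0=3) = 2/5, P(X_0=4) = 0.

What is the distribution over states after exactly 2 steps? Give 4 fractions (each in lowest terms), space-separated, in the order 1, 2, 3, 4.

Answer: 2/9 127/405 38/135 74/405

Derivation:
Propagating the distribution step by step (d_{t+1} = d_t * P):
d_0 = (1=0, 2=3/5, 3=2/5, 4=0)
  d_1[1] = 0*2/9 + 3/5*2/9 + 2/5*1/3 + 0*1/9 = 4/15
  d_1[2] = 0*1/9 + 3/5*1/3 + 2/5*4/9 + 0*4/9 = 17/45
  d_1[3] = 0*4/9 + 3/5*2/9 + 2/5*1/9 + 0*1/3 = 8/45
  d_1[4] = 0*2/9 + 3/5*2/9 + 2/5*1/9 + 0*1/9 = 8/45
d_1 = (1=4/15, 2=17/45, 3=8/45, 4=8/45)
  d_2[1] = 4/15*2/9 + 17/45*2/9 + 8/45*1/3 + 8/45*1/9 = 2/9
  d_2[2] = 4/15*1/9 + 17/45*1/3 + 8/45*4/9 + 8/45*4/9 = 127/405
  d_2[3] = 4/15*4/9 + 17/45*2/9 + 8/45*1/9 + 8/45*1/3 = 38/135
  d_2[4] = 4/15*2/9 + 17/45*2/9 + 8/45*1/9 + 8/45*1/9 = 74/405
d_2 = (1=2/9, 2=127/405, 3=38/135, 4=74/405)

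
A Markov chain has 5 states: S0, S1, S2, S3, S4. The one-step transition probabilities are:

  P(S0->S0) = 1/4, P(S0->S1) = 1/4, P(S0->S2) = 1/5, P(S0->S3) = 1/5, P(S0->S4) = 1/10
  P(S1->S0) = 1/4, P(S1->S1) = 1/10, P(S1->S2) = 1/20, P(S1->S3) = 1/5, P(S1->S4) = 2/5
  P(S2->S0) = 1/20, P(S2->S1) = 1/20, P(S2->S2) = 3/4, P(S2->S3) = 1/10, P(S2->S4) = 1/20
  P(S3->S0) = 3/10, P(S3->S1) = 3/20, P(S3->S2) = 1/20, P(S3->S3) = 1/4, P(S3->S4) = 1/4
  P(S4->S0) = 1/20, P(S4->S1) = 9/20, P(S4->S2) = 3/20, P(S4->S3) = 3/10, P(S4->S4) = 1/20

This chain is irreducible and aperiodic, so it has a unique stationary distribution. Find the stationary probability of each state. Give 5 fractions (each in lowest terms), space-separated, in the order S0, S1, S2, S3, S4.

The stationary distribution satisfies pi = pi * P, i.e.:
  pi_S0 = 1/4*pi_S0 + 1/4*pi_S1 + 1/20*pi_S2 + 3/10*pi_S3 + 1/20*pi_S4
  pi_S1 = 1/4*pi_S0 + 1/10*pi_S1 + 1/20*pi_S2 + 3/20*pi_S3 + 9/20*pi_S4
  pi_S2 = 1/5*pi_S0 + 1/20*pi_S1 + 3/4*pi_S2 + 1/20*pi_S3 + 3/20*pi_S4
  pi_S3 = 1/5*pi_S0 + 1/5*pi_S1 + 1/10*pi_S2 + 1/4*pi_S3 + 3/10*pi_S4
  pi_S4 = 1/10*pi_S0 + 2/5*pi_S1 + 1/20*pi_S2 + 1/4*pi_S3 + 1/20*pi_S4
with normalization: pi_S0 + pi_S1 + pi_S2 + pi_S3 + pi_S4 = 1.

Using the first 4 balance equations plus normalization, the linear system A*pi = b is:
  [-3/4, 1/4, 1/20, 3/10, 1/20] . pi = 0
  [1/4, -9/10, 1/20, 3/20, 9/20] . pi = 0
  [1/5, 1/20, -1/4, 1/20, 3/20] . pi = 0
  [1/5, 1/5, 1/10, -3/4, 3/10] . pi = 0
  [1, 1, 1, 1, 1] . pi = 1

Solving yields:
  pi_S0 = 2873/17167
  pi_S1 = 3009/17167
  pi_S2 = 20825/68668
  pi_S3 = 3353/17167
  pi_S4 = 10903/68668

Verification (pi * P):
  2873/17167*1/4 + 3009/17167*1/4 + 20825/68668*1/20 + 3353/17167*3/10 + 10903/68668*1/20 = 2873/17167 = pi_S0  (ok)
  2873/17167*1/4 + 3009/17167*1/10 + 20825/68668*1/20 + 3353/17167*3/20 + 10903/68668*9/20 = 3009/17167 = pi_S1  (ok)
  2873/17167*1/5 + 3009/17167*1/20 + 20825/68668*3/4 + 3353/17167*1/20 + 10903/68668*3/20 = 20825/68668 = pi_S2  (ok)
  2873/17167*1/5 + 3009/17167*1/5 + 20825/68668*1/10 + 3353/17167*1/4 + 10903/68668*3/10 = 3353/17167 = pi_S3  (ok)
  2873/17167*1/10 + 3009/17167*2/5 + 20825/68668*1/20 + 3353/17167*1/4 + 10903/68668*1/20 = 10903/68668 = pi_S4  (ok)

Answer: 2873/17167 3009/17167 20825/68668 3353/17167 10903/68668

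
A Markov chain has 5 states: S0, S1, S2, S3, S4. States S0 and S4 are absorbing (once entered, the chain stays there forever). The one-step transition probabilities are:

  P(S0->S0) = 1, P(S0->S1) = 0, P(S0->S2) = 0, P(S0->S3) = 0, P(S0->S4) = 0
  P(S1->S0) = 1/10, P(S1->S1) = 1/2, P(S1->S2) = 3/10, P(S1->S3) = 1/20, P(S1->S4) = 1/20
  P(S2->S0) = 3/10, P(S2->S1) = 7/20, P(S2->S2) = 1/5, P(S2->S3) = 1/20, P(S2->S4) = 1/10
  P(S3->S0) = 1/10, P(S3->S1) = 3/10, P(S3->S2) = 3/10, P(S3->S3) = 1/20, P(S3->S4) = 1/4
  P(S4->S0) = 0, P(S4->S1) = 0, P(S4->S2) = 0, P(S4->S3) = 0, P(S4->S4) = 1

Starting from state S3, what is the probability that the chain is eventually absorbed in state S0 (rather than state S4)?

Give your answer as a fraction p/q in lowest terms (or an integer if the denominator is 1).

Let a_i = P(absorbed in S0 | start in state i).
Boundary conditions: a_S0 = 1, a_S4 = 0.
For each transient state i, a_i = sum_j P(i->j) * a_j:
  a_S1 = 1/10*a_S0 + 1/2*a_S1 + 3/10*a_S2 + 1/20*a_S3 + 1/20*a_S4
  a_S2 = 3/10*a_S0 + 7/20*a_S1 + 1/5*a_S2 + 1/20*a_S3 + 1/10*a_S4
  a_S3 = 1/10*a_S0 + 3/10*a_S1 + 3/10*a_S2 + 1/20*a_S3 + 1/4*a_S4

Substituting a_S0 = 1 and a_S4 = 0, rearrange to (I - Q) a = r where r[i] = P(i -> S0):
  [1/2, -3/10, -1/20] . (a_S1, a_S2, a_S3) = 1/10
  [-7/20, 4/5, -1/20] . (a_S1, a_S2, a_S3) = 3/10
  [-3/10, -3/10, 19/20] . (a_S1, a_S2, a_S3) = 1/10

Solving yields:
  a_S1 = 170/251
  a_S2 = 177/251
  a_S3 = 136/251

Starting state is S3, so the absorption probability is a_S3 = 136/251.

Answer: 136/251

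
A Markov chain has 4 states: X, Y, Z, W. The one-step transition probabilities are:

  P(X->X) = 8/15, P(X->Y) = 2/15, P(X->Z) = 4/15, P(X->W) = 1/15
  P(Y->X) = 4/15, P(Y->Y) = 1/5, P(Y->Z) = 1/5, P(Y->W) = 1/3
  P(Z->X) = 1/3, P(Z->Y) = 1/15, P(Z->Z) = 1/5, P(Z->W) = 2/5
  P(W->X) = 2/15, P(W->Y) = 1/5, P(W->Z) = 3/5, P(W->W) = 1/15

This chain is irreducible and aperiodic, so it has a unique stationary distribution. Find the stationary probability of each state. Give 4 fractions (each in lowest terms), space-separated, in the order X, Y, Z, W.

The stationary distribution satisfies pi = pi * P, i.e.:
  pi_X = 8/15*pi_X + 4/15*pi_Y + 1/3*pi_Z + 2/15*pi_W
  pi_Y = 2/15*pi_X + 1/5*pi_Y + 1/15*pi_Z + 1/5*pi_W
  pi_Z = 4/15*pi_X + 1/5*pi_Y + 1/5*pi_Z + 3/5*pi_W
  pi_W = 1/15*pi_X + 1/3*pi_Y + 2/5*pi_Z + 1/15*pi_W
with normalization: pi_X + pi_Y + pi_Z + pi_W = 1.

Using the first 3 balance equations plus normalization, the linear system A*pi = b is:
  [-7/15, 4/15, 1/3, 2/15] . pi = 0
  [2/15, -4/5, 1/15, 1/5] . pi = 0
  [4/15, 1/5, -4/5, 3/5] . pi = 0
  [1, 1, 1, 1] . pi = 1

Solving yields:
  pi_X = 1047/2956
  pi_Y = 401/2956
  pi_Z = 903/2956
  pi_W = 605/2956

Verification (pi * P):
  1047/2956*8/15 + 401/2956*4/15 + 903/2956*1/3 + 605/2956*2/15 = 1047/2956 = pi_X  (ok)
  1047/2956*2/15 + 401/2956*1/5 + 903/2956*1/15 + 605/2956*1/5 = 401/2956 = pi_Y  (ok)
  1047/2956*4/15 + 401/2956*1/5 + 903/2956*1/5 + 605/2956*3/5 = 903/2956 = pi_Z  (ok)
  1047/2956*1/15 + 401/2956*1/3 + 903/2956*2/5 + 605/2956*1/15 = 605/2956 = pi_W  (ok)

Answer: 1047/2956 401/2956 903/2956 605/2956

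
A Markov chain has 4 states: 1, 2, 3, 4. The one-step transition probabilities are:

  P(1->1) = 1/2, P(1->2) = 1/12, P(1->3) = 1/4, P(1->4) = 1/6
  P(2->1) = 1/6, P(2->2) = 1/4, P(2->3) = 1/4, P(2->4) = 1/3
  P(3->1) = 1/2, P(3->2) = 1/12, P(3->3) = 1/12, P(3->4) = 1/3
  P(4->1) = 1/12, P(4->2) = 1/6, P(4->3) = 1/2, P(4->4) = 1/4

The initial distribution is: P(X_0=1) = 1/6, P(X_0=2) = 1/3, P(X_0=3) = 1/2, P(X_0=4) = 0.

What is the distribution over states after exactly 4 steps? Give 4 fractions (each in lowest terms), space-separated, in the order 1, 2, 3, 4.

Answer: 7265/20736 2609/20736 5623/20736 5239/20736

Derivation:
Propagating the distribution step by step (d_{t+1} = d_t * P):
d_0 = (1=1/6, 2=1/3, 3=1/2, 4=0)
  d_1[1] = 1/6*1/2 + 1/3*1/6 + 1/2*1/2 + 0*1/12 = 7/18
  d_1[2] = 1/6*1/12 + 1/3*1/4 + 1/2*1/12 + 0*1/6 = 5/36
  d_1[3] = 1/6*1/4 + 1/3*1/4 + 1/2*1/12 + 0*1/2 = 1/6
  d_1[4] = 1/6*1/6 + 1/3*1/3 + 1/2*1/3 + 0*1/4 = 11/36
d_1 = (1=7/18, 2=5/36, 3=1/6, 4=11/36)
  d_2[1] = 7/18*1/2 + 5/36*1/6 + 1/6*1/2 + 11/36*1/12 = 47/144
  d_2[2] = 7/18*1/12 + 5/36*1/4 + 1/6*1/12 + 11/36*1/6 = 19/144
  d_2[3] = 7/18*1/4 + 5/36*1/4 + 1/6*1/12 + 11/36*1/2 = 43/144
  d_2[4] = 7/18*1/6 + 5/36*1/3 + 1/6*1/3 + 11/36*1/4 = 35/144
d_2 = (1=47/144, 2=19/144, 3=43/144, 4=35/144)
  d_3[1] = 47/144*1/2 + 19/144*1/6 + 43/144*1/2 + 35/144*1/12 = 613/1728
  d_3[2] = 47/144*1/12 + 19/144*1/4 + 43/144*1/12 + 35/144*1/6 = 217/1728
  d_3[3] = 47/144*1/4 + 19/144*1/4 + 43/144*1/12 + 35/144*1/2 = 451/1728
  d_3[4] = 47/144*1/6 + 19/144*1/3 + 43/144*1/3 + 35/144*1/4 = 149/576
d_3 = (1=613/1728, 2=217/1728, 3=451/1728, 4=149/576)
  d_4[1] = 613/1728*1/2 + 217/1728*1/6 + 451/1728*1/2 + 149/576*1/12 = 7265/20736
  d_4[2] = 613/1728*1/12 + 217/1728*1/4 + 451/1728*1/12 + 149/576*1/6 = 2609/20736
  d_4[3] = 613/1728*1/4 + 217/1728*1/4 + 451/1728*1/12 + 149/576*1/2 = 5623/20736
  d_4[4] = 613/1728*1/6 + 217/1728*1/3 + 451/1728*1/3 + 149/576*1/4 = 5239/20736
d_4 = (1=7265/20736, 2=2609/20736, 3=5623/20736, 4=5239/20736)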